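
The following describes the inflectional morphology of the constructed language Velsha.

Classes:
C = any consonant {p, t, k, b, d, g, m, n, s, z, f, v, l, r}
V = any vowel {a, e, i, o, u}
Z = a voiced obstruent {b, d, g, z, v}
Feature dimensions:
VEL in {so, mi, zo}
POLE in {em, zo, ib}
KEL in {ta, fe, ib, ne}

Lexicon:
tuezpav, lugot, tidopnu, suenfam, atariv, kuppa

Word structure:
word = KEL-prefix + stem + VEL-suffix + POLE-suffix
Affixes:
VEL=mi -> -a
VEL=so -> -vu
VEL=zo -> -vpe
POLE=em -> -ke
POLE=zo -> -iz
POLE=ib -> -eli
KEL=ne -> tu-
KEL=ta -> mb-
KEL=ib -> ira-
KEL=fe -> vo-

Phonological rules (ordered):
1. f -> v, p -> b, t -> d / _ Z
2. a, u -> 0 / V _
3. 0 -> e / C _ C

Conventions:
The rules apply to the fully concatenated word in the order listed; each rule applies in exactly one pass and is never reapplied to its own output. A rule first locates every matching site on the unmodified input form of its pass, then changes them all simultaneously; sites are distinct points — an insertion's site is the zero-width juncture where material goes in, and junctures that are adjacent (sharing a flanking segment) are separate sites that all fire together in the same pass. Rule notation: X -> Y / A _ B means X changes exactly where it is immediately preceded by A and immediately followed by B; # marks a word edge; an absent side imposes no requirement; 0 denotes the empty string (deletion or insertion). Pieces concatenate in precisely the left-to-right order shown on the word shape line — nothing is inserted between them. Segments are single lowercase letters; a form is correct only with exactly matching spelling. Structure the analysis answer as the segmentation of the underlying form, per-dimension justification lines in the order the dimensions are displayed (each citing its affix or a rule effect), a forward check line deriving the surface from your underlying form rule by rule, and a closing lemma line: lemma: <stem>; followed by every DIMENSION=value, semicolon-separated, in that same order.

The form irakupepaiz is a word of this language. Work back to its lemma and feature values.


underlying: ira-kuppa-a-iz
VEL=mi - signalled by the affix -a
POLE=zo - signalled by the affix -iz
KEL=ib - signalled by the affix ira-
check: irakuppaaiz -> irakuppaaiz -> irakuppaiz -> irakupepaiz
lemma: kuppa; VEL=mi; POLE=zo; KEL=ib


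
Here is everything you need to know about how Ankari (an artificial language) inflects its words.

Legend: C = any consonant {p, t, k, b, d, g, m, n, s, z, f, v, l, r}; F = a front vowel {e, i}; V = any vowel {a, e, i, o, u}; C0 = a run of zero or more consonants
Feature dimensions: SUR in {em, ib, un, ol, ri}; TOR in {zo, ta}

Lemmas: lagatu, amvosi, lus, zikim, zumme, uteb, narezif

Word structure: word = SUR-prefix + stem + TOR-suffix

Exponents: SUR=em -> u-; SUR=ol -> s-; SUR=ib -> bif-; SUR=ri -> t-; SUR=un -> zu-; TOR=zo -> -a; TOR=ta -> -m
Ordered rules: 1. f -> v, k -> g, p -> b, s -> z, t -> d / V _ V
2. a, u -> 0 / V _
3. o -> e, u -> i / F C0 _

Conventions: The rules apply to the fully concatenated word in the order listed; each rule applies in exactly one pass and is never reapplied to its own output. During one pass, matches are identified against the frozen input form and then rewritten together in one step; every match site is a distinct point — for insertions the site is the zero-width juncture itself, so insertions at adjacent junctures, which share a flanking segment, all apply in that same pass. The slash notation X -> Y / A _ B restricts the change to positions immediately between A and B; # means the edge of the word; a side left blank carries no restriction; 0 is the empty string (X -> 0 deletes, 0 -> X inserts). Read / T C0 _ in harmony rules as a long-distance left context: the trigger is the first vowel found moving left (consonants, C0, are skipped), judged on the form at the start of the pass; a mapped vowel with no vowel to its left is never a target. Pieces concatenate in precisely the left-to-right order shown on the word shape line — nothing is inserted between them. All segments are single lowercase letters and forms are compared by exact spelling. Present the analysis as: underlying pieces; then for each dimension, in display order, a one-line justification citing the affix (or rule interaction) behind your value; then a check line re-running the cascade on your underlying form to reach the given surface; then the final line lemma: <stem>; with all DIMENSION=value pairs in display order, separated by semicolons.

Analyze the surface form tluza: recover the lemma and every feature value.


underlying: t-lus-a
SUR=ri - signalled by the affix t-
TOR=zo - signalled by the affix -a
check: tlusa -> tluza -> tluza -> tluza
lemma: lus; SUR=ri; TOR=zo


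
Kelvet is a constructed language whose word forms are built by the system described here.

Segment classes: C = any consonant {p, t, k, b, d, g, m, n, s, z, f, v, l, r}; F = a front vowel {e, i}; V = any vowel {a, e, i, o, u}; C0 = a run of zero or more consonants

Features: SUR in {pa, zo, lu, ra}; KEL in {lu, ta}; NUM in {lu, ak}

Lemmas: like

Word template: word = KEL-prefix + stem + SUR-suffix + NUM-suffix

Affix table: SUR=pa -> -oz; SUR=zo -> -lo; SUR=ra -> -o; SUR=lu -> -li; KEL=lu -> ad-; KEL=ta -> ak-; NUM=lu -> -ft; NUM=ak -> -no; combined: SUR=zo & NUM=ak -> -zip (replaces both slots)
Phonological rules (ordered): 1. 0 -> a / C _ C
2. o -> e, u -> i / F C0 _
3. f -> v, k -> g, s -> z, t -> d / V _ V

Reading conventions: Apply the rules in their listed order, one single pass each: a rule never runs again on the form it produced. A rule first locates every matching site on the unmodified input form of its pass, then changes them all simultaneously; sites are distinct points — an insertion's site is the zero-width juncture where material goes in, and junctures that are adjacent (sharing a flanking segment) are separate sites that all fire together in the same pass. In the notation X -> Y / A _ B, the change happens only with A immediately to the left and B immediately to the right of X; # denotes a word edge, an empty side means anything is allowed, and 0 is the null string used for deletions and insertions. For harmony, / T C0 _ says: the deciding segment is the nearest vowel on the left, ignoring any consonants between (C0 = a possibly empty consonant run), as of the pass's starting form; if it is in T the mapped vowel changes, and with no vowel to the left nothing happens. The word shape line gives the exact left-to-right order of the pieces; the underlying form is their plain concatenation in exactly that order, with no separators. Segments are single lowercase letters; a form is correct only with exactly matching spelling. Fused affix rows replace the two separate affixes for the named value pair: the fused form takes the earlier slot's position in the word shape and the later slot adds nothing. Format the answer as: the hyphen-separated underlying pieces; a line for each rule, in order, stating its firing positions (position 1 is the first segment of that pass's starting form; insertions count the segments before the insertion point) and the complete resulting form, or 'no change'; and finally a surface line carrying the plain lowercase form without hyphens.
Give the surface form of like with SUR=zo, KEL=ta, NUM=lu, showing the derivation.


underlying: ak-like-lo-ft
1. 0 -> a / C _ C: inserts after position(s) 2, 9: akalikelofat
2. o -> e, u -> i / F C0 _: fires at position(s) 9: akalikelefat
3. f -> v, k -> g, s -> z, t -> d / V _ V: fires at position(s) 2, 6, 10: agaligelevat
surface: agaligelevat


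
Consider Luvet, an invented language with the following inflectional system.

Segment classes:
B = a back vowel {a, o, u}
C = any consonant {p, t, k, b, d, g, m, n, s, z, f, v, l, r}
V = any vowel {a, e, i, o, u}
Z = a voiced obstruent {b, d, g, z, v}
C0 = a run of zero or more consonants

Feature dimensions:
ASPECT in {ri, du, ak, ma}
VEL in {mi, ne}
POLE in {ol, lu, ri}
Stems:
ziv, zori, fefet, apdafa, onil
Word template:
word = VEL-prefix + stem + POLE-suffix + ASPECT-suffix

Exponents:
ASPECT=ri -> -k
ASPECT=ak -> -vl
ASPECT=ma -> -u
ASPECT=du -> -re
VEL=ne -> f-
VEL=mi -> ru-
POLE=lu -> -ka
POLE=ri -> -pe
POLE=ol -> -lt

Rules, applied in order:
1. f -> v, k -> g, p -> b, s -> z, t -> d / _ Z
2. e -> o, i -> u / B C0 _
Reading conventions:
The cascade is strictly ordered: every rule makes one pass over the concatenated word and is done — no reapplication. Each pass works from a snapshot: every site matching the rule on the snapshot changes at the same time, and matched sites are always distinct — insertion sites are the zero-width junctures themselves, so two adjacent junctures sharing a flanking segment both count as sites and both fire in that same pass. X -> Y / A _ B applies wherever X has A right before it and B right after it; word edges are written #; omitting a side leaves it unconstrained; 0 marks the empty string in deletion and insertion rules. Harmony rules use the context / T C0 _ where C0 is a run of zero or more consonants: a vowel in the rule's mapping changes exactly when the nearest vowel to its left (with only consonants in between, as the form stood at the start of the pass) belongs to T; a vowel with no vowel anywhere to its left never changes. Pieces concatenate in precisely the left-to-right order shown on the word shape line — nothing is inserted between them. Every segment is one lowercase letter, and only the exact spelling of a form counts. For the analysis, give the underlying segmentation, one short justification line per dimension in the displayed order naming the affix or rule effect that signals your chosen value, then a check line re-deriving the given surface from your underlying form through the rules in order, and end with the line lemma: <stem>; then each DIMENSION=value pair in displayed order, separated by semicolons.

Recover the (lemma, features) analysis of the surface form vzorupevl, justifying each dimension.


underlying: f-zori-pe-vl
ASPECT=ak - signalled by the affix -vl
VEL=ne - signalled by the affix f-
POLE=ri - signalled by the affix -pe
check: fzoripevl -> vzoripevl -> vzorupevl
lemma: zori; ASPECT=ak; VEL=ne; POLE=ri


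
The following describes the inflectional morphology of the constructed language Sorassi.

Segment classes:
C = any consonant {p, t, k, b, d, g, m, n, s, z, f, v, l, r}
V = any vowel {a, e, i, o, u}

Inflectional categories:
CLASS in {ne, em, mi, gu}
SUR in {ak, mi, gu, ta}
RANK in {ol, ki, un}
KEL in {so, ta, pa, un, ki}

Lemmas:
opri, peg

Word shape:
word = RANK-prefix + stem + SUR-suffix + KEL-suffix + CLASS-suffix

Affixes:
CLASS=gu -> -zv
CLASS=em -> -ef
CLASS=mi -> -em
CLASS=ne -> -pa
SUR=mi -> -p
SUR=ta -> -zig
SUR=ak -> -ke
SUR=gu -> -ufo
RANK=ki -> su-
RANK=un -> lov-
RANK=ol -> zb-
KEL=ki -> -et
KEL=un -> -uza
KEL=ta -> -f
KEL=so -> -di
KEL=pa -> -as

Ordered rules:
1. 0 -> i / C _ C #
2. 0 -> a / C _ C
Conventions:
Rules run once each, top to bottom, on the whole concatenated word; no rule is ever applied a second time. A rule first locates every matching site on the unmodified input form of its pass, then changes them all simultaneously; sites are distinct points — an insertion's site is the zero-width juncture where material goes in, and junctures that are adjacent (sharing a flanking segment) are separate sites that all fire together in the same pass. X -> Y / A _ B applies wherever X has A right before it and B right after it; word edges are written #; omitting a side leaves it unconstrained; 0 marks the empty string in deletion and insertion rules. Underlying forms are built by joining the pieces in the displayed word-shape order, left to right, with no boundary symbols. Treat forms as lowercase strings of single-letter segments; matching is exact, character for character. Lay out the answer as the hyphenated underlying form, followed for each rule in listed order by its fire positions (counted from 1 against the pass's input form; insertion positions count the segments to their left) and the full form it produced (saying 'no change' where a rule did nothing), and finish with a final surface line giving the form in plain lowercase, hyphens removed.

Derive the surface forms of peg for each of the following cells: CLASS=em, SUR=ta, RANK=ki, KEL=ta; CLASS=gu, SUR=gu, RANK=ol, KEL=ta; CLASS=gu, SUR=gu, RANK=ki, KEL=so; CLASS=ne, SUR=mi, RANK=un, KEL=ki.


cell CLASS=em, SUR=ta, RANK=ki, KEL=ta:
underlying: su-peg-zig-f-ef
1. 0 -> i / C _ C #: no change
2. 0 -> a / C _ C: inserts after position(s) 5, 8: supegazigafef
surface: supegazigafef

cell CLASS=gu, SUR=gu, RANK=ol, KEL=ta:
underlying: zb-peg-ufo-f-zv
1. 0 -> i / C _ C #: inserts after position(s) 10: zbpegufofziv
2. 0 -> a / C _ C: inserts after position(s) 1, 2, 9: zabapegufofaziv
surface: zabapegufofaziv

cell CLASS=gu, SUR=gu, RANK=ki, KEL=so:
underlying: su-peg-ufo-di-zv
1. 0 -> i / C _ C #: inserts after position(s) 11: supegufodiziv
2. 0 -> a / C _ C: no change
surface: supegufodiziv

cell CLASS=ne, SUR=mi, RANK=un, KEL=ki:
underlying: lov-peg-p-et-pa
1. 0 -> i / C _ C #: no change
2. 0 -> a / C _ C: inserts after position(s) 3, 6, 9: lovapegapetapa
surface: lovapegapetapa


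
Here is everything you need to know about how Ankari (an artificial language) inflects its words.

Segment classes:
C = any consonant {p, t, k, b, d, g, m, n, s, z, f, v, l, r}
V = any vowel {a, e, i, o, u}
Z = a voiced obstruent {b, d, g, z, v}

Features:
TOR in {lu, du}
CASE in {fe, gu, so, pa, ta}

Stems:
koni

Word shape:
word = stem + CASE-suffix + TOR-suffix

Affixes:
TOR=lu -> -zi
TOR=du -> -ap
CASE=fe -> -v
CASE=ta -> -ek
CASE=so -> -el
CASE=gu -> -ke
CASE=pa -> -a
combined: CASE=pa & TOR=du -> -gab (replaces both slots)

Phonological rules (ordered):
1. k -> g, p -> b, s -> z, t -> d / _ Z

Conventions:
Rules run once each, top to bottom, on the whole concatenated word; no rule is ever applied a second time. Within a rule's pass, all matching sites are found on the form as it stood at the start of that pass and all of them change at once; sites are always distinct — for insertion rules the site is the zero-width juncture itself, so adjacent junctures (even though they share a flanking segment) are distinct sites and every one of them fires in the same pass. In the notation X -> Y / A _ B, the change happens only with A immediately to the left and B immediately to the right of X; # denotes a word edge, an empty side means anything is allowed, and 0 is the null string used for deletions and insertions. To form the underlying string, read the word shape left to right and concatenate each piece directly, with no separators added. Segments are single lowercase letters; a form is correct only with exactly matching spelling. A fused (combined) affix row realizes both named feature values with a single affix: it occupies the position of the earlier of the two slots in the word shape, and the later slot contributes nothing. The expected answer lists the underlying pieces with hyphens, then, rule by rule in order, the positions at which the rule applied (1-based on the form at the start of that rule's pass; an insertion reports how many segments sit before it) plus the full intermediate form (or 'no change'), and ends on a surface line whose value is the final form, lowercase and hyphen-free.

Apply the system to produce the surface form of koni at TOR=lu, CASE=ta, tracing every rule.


underlying: koni-ek-zi
1. k -> g, p -> b, s -> z, t -> d / _ Z: fires at position(s) 6: koniegzi
surface: koniegzi


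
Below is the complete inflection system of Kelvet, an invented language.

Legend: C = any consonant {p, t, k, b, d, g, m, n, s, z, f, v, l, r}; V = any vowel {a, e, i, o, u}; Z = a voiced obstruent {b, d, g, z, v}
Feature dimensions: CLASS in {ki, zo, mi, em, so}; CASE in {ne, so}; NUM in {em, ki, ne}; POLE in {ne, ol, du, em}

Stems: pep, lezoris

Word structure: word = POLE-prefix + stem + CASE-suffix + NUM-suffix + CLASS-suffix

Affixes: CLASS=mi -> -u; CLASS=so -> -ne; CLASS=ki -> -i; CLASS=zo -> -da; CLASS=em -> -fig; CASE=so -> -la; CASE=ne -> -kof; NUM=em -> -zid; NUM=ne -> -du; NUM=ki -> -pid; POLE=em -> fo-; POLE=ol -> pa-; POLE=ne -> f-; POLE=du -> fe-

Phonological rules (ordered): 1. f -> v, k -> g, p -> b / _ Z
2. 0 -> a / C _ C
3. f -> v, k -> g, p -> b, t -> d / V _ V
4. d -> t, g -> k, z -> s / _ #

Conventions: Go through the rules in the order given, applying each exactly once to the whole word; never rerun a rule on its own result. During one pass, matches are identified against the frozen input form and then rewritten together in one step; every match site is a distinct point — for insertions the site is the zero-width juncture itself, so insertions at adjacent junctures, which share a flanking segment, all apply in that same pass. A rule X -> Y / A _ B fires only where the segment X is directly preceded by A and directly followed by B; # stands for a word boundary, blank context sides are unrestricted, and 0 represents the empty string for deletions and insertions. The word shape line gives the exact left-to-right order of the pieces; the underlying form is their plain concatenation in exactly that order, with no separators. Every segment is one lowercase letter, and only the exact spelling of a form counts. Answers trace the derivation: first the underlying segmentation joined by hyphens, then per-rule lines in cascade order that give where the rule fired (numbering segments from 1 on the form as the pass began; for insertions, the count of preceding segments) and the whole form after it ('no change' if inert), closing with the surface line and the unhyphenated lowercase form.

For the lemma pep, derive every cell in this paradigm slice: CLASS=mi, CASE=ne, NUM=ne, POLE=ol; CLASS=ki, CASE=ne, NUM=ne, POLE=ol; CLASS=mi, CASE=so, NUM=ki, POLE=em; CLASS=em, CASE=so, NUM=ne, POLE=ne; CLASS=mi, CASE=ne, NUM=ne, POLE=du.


cell CLASS=mi, CASE=ne, NUM=ne, POLE=ol:
underlying: pa-pep-kof-du-u
1. f -> v, k -> g, p -> b / _ Z: fires at position(s) 8: papepkovduu
2. 0 -> a / C _ C: inserts after position(s) 5, 8: papepakovaduu
3. f -> v, k -> g, p -> b, t -> d / V _ V: fires at position(s) 3, 5, 7: pabebagovaduu
4. d -> t, g -> k, z -> s / _ #: no change
surface: pabebagovaduu

cell CLASS=ki, CASE=ne, NUM=ne, POLE=ol:
underlying: pa-pep-kof-du-i
1. f -> v, k -> g, p -> b / _ Z: fires at position(s) 8: papepkovdui
2. 0 -> a / C _ C: inserts after position(s) 5, 8: papepakovadui
3. f -> v, k -> g, p -> b, t -> d / V _ V: fires at position(s) 3, 5, 7: pabebagovadui
4. d -> t, g -> k, z -> s / _ #: no change
surface: pabebagovadui

cell CLASS=mi, CASE=so, NUM=ki, POLE=em:
underlying: fo-pep-la-pid-u
1. f -> v, k -> g, p -> b / _ Z: no change
2. 0 -> a / C _ C: inserts after position(s) 5: fopepalapidu
3. f -> v, k -> g, p -> b, t -> d / V _ V: fires at position(s) 3, 5, 9: fobebalabidu
4. d -> t, g -> k, z -> s / _ #: no change
surface: fobebalabidu

cell CLASS=em, CASE=so, NUM=ne, POLE=ne:
underlying: f-pep-la-du-fig
1. f -> v, k -> g, p -> b / _ Z: no change
2. 0 -> a / C _ C: inserts after position(s) 1, 4: fapepaladufig
3. f -> v, k -> g, p -> b, t -> d / V _ V: fires at position(s) 3, 5, 11: fabebaladuvig
4. d -> t, g -> k, z -> s / _ #: fires at position(s) 13: fabebaladuvik
surface: fabebaladuvik

cell CLASS=mi, CASE=ne, NUM=ne, POLE=du:
underlying: fe-pep-kof-du-u
1. f -> v, k -> g, p -> b / _ Z: fires at position(s) 8: fepepkovduu
2. 0 -> a / C _ C: inserts after position(s) 5, 8: fepepakovaduu
3. f -> v, k -> g, p -> b, t -> d / V _ V: fires at position(s) 3, 5, 7: febebagovaduu
4. d -> t, g -> k, z -> s / _ #: no change
surface: febebagovaduu


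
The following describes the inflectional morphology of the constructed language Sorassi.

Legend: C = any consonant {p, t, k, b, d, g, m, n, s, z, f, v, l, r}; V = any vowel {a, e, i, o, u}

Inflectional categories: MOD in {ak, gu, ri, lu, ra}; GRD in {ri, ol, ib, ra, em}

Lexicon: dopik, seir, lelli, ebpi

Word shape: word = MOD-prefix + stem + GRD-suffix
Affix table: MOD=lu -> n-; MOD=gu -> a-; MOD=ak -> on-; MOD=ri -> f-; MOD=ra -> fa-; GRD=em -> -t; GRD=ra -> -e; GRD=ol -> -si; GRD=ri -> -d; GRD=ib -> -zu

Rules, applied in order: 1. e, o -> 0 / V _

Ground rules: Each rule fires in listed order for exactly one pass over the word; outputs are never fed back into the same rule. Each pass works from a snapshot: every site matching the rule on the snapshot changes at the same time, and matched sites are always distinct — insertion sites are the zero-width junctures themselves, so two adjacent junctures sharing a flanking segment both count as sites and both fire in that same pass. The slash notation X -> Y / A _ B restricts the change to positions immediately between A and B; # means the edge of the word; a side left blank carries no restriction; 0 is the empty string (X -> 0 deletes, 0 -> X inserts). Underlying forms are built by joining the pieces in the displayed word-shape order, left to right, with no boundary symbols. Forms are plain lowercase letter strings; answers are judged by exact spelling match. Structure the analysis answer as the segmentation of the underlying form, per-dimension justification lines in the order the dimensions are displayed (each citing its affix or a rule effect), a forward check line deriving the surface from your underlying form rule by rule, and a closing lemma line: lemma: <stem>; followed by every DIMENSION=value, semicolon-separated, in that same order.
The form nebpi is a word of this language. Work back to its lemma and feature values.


underlying: n-ebpi-e
MOD=lu - signalled by the affix n-
GRD=ra - signalled by the affix -e
check: nebpie -> nebpi
lemma: ebpi; MOD=lu; GRD=ra


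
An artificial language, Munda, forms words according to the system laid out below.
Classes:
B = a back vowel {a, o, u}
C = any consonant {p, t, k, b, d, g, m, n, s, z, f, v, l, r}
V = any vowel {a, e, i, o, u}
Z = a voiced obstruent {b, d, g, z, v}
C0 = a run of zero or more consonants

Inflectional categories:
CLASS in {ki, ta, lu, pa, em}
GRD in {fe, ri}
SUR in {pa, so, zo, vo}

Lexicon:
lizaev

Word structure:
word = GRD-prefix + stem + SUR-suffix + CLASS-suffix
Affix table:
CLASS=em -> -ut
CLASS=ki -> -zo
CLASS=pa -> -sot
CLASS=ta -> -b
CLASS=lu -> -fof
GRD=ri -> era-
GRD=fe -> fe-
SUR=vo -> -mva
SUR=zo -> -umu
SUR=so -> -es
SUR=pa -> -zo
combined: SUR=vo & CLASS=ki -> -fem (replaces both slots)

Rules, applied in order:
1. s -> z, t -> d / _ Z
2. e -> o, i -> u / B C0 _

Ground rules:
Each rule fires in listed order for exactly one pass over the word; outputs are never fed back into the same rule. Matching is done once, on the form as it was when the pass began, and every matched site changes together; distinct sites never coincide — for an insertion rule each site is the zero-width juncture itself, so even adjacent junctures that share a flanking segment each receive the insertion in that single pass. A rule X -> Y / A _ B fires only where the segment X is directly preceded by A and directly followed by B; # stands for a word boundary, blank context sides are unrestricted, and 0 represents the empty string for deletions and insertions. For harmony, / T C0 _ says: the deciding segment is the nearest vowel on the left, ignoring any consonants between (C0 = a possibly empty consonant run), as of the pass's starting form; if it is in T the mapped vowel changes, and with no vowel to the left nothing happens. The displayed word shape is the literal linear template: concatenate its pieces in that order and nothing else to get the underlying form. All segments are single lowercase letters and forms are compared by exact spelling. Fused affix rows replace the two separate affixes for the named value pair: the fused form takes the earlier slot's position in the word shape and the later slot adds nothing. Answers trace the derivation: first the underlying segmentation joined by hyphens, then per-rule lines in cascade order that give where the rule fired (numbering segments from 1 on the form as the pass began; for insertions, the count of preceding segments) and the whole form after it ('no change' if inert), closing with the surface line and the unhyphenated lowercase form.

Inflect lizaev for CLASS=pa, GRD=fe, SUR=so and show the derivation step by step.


underlying: fe-lizaev-es-sot
1. s -> z, t -> d / _ Z: no change
2. e -> o, i -> u / B C0 _: fires at position(s) 7: felizaovessot
surface: felizaovessot


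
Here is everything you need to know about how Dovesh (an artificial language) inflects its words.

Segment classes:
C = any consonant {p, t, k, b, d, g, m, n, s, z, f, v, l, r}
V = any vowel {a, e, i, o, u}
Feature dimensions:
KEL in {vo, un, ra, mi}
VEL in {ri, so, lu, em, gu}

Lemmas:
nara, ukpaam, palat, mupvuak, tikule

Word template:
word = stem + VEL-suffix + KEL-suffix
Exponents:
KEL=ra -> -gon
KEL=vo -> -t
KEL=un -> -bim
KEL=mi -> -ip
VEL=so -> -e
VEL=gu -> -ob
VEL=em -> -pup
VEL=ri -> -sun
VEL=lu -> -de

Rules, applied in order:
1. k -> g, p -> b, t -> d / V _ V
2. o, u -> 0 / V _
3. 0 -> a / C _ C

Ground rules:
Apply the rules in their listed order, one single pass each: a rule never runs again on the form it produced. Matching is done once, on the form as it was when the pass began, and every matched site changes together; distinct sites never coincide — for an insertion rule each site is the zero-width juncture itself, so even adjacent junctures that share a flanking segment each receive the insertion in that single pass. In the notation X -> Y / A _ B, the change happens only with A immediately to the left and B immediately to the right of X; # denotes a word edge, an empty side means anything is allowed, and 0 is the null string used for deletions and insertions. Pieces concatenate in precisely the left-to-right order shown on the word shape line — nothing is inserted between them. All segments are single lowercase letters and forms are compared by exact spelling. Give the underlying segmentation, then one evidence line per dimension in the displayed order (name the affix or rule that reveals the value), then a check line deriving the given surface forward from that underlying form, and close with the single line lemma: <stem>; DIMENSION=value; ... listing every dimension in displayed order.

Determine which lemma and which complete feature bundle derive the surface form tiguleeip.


underlying: tikule-e-ip
KEL=mi - signalled by the affix -ip
VEL=so - signalled by the affix -e
check: tikuleeip -> tiguleeip -> tiguleeip -> tiguleeip
lemma: tikule; KEL=mi; VEL=so


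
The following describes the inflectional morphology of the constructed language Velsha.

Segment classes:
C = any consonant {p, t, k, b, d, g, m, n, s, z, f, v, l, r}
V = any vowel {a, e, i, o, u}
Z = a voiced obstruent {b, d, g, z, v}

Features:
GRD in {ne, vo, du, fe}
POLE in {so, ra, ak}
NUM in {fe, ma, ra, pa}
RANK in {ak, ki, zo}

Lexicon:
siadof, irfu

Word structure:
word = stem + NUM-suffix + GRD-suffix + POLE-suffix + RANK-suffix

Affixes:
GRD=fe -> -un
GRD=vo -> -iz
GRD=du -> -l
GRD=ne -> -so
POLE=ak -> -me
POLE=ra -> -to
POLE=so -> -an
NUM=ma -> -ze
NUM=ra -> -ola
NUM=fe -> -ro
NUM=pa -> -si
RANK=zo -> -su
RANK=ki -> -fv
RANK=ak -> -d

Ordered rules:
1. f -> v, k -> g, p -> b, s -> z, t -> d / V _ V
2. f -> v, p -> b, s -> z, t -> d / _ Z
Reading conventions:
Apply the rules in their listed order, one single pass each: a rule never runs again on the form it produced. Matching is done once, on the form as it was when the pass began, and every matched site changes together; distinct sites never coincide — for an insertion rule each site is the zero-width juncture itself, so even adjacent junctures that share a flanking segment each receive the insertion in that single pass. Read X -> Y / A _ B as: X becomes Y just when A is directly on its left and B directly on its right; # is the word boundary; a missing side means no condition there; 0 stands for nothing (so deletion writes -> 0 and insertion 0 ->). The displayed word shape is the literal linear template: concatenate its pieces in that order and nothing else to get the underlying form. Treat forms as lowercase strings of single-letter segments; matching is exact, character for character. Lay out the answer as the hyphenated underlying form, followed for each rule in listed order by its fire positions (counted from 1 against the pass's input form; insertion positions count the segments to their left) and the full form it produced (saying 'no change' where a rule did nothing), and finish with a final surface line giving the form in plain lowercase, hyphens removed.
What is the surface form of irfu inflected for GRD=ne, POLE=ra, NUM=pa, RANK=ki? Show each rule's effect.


underlying: irfu-si-so-to-fv
1. f -> v, k -> g, p -> b, s -> z, t -> d / V _ V: fires at position(s) 5, 7, 9: irfuzizodofv
2. f -> v, p -> b, s -> z, t -> d / _ Z: fires at position(s) 11: irfuzizodovv
surface: irfuzizodovv


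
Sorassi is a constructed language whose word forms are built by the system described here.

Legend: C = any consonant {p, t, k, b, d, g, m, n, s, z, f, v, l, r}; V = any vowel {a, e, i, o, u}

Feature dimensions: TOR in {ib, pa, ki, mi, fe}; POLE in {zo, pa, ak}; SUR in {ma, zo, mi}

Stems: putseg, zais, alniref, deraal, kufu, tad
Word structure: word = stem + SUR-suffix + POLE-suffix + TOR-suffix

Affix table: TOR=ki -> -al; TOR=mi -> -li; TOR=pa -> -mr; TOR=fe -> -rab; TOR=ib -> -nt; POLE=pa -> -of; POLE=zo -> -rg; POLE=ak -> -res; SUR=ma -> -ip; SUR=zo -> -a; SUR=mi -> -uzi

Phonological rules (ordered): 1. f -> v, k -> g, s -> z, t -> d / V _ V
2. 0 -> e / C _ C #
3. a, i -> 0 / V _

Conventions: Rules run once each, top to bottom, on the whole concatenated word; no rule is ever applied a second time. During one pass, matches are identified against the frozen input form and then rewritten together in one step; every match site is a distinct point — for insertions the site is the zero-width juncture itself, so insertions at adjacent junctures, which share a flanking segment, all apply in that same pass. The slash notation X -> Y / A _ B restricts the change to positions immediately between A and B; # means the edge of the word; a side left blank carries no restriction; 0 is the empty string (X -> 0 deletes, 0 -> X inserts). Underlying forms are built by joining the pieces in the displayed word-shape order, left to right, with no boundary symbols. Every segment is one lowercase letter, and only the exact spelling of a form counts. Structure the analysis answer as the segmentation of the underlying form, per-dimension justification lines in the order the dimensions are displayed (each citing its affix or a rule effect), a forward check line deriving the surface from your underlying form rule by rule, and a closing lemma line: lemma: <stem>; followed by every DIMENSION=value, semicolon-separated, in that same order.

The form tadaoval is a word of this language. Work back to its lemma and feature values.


underlying: tad-a-of-al
TOR=ki - signalled by the affix -al
POLE=pa - signalled by the affix -of
SUR=zo - signalled by the affix -a
check: tadaofal -> tadaoval -> tadaoval -> tadaoval
lemma: tad; TOR=ki; POLE=pa; SUR=zo


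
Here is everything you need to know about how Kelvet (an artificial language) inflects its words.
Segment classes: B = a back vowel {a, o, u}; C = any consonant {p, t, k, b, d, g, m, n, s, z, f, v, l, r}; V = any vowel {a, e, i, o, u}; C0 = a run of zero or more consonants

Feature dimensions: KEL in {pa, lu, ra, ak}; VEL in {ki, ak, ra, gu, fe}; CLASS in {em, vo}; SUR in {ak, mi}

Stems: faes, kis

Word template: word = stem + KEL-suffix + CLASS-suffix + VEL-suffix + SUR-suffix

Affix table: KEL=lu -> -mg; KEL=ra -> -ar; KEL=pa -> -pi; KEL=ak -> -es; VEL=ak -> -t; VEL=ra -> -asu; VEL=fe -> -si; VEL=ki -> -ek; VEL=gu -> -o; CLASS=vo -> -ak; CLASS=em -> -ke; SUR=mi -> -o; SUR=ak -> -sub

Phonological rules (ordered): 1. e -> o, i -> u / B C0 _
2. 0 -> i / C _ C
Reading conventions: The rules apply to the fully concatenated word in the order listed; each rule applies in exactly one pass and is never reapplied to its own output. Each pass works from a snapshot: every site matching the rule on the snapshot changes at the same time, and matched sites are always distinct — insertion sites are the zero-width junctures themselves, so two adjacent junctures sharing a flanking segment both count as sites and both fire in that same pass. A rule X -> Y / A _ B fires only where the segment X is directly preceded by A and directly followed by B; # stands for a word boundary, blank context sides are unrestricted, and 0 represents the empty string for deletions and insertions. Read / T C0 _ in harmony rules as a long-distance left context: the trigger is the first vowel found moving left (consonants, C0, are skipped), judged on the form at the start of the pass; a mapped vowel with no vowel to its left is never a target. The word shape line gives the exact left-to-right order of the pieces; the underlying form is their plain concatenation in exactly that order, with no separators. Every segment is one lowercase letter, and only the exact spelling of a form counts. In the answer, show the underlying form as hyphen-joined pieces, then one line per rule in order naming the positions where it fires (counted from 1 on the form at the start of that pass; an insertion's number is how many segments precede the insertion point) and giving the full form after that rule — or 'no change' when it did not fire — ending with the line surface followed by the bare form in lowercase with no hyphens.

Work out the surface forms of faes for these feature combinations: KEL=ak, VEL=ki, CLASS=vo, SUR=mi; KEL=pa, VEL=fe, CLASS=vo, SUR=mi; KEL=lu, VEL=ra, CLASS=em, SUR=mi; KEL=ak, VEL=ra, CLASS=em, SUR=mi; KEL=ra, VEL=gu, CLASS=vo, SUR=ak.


cell KEL=ak, VEL=ki, CLASS=vo, SUR=mi:
underlying: faes-es-ak-ek-o
1. e -> o, i -> u / B C0 _: fires at position(s) 3, 9: faosesakoko
2. 0 -> i / C _ C: no change
surface: faosesakoko

cell KEL=pa, VEL=fe, CLASS=vo, SUR=mi:
underlying: faes-pi-ak-si-o
1. e -> o, i -> u / B C0 _: fires at position(s) 3, 10: faospiaksuo
2. 0 -> i / C _ C: inserts after position(s) 4, 8: faosipiakisuo
surface: faosipiakisuo

cell KEL=lu, VEL=ra, CLASS=em, SUR=mi:
underlying: faes-mg-ke-asu-o
1. e -> o, i -> u / B C0 _: fires at position(s) 3: faosmgkeasuo
2. 0 -> i / C _ C: inserts after position(s) 4, 5, 6: faosimigikeasuo
surface: faosimigikeasuo

cell KEL=ak, VEL=ra, CLASS=em, SUR=mi:
underlying: faes-es-ke-asu-o
1. e -> o, i -> u / B C0 _: fires at position(s) 3: faoseskeasuo
2. 0 -> i / C _ C: inserts after position(s) 6: faosesikeasuo
surface: faosesikeasuo

cell KEL=ra, VEL=gu, CLASS=vo, SUR=ak:
underlying: faes-ar-ak-o-sub
1. e -> o, i -> u / B C0 _: fires at position(s) 3: faosarakosub
2. 0 -> i / C _ C: no change
surface: faosarakosub


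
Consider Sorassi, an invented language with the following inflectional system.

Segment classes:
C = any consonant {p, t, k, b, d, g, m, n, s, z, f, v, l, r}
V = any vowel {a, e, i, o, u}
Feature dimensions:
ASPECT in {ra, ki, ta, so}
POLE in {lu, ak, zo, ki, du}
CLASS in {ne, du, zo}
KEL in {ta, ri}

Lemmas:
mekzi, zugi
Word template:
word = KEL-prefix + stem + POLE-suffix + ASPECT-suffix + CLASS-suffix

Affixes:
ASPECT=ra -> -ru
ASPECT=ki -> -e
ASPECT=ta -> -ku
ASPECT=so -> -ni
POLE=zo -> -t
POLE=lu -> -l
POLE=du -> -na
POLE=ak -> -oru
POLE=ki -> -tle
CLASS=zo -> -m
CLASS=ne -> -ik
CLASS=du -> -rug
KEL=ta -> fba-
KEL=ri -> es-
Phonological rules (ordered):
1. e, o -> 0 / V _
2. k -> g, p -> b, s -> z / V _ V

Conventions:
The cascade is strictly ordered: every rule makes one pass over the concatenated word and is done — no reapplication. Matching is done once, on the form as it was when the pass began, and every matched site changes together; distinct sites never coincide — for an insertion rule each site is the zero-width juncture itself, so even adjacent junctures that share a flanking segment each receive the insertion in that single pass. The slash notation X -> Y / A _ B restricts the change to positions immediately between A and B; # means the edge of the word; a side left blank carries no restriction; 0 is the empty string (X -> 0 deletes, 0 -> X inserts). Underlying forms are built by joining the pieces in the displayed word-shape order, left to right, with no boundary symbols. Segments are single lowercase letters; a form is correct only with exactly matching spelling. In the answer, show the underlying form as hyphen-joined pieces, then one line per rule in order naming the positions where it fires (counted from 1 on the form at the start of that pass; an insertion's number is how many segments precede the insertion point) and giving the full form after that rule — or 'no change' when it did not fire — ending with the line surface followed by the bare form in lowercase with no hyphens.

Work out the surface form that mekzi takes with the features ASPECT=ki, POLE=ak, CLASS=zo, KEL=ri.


underlying: es-mekzi-oru-e-m
1. e, o -> 0 / V _: fires at position(s) 8, 11: esmekzirum
2. k -> g, p -> b, s -> z / V _ V: no change
surface: esmekzirum


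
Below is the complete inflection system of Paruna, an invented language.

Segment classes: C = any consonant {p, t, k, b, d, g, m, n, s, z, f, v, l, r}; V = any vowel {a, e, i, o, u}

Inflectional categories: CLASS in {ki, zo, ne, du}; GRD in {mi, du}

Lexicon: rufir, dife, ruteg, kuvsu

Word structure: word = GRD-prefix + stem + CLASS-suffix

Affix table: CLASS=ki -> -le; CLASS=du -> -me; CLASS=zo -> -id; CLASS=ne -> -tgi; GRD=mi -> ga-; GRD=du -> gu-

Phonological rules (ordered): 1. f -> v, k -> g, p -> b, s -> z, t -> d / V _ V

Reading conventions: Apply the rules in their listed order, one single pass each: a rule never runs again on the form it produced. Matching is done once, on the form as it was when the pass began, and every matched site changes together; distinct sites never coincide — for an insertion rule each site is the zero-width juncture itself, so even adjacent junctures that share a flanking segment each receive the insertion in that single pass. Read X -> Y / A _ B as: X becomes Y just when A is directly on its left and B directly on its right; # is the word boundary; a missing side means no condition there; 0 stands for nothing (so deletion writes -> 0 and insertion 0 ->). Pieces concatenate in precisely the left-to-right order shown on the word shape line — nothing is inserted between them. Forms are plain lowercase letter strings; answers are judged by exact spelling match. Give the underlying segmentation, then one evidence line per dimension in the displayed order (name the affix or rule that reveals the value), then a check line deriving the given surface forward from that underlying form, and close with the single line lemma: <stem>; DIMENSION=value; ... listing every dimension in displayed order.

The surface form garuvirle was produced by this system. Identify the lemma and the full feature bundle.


underlying: ga-rufir-le
CLASS=ki - signalled by the affix -le
GRD=mi - signalled by the affix ga-
check: garufirle -> garuvirle
lemma: rufir; CLASS=ki; GRD=mi


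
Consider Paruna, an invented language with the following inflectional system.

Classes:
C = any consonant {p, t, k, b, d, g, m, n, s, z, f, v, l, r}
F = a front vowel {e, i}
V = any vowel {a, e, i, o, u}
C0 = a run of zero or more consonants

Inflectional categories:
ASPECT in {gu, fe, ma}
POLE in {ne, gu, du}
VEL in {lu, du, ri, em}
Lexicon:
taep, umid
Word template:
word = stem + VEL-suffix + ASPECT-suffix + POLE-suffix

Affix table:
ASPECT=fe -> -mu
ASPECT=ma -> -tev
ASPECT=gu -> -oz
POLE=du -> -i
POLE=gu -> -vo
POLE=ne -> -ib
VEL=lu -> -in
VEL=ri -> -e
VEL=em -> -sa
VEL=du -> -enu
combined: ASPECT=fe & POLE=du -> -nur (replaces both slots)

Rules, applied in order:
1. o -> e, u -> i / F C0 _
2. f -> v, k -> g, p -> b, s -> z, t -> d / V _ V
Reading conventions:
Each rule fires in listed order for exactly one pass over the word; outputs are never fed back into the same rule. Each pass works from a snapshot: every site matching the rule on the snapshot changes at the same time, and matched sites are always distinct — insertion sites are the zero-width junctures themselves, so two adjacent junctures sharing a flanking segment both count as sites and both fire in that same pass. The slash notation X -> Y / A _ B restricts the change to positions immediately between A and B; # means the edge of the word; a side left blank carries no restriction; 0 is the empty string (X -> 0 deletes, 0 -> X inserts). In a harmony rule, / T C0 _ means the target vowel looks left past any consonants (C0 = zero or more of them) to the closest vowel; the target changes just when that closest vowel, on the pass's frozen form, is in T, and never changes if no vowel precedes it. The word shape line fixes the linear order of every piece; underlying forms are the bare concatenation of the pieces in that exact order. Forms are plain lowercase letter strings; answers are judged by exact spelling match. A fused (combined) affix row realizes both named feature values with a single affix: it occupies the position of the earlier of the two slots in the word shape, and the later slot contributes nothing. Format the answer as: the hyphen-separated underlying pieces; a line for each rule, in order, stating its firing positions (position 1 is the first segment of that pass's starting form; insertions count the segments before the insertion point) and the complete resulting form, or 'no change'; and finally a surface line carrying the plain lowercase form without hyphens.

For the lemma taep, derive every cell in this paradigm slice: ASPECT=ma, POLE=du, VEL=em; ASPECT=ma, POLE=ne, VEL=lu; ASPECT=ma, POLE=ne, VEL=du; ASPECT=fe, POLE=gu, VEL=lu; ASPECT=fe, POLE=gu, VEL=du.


cell ASPECT=ma, POLE=du, VEL=em:
underlying: taep-sa-tev-i
1. o -> e, u -> i / F C0 _: no change
2. f -> v, k -> g, p -> b, s -> z, t -> d / V _ V: fires at position(s) 7: taepsadevi
surface: taepsadevi

cell ASPECT=ma, POLE=ne, VEL=lu:
underlying: taep-in-tev-ib
1. o -> e, u -> i / F C0 _: no change
2. f -> v, k -> g, p -> b, s -> z, t -> d / V _ V: fires at position(s) 4: taebintevib
surface: taebintevib

cell ASPECT=ma, POLE=ne, VEL=du:
underlying: taep-enu-tev-ib
1. o -> e, u -> i / F C0 _: fires at position(s) 7: taepenitevib
2. f -> v, k -> g, p -> b, s -> z, t -> d / V _ V: fires at position(s) 4, 8: taebenidevib
surface: taebenidevib

cell ASPECT=fe, POLE=gu, VEL=lu:
underlying: taep-in-mu-vo
1. o -> e, u -> i / F C0 _: fires at position(s) 8: taepinmivo
2. f -> v, k -> g, p -> b, s -> z, t -> d / V _ V: fires at position(s) 4: taebinmivo
surface: taebinmivo

cell ASPECT=fe, POLE=gu, VEL=du:
underlying: taep-enu-mu-vo
1. o -> e, u -> i / F C0 _: fires at position(s) 7: taepenimuvo
2. f -> v, k -> g, p -> b, s -> z, t -> d / V _ V: fires at position(s) 4: taebenimuvo
surface: taebenimuvo
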